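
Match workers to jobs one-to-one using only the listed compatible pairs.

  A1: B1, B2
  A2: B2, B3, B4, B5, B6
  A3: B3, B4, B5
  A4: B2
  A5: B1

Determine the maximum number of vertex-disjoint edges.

Unit-capacity flow: source→left, listed edges, right→sink; max matching = max flow.
Augmenting path A1→B1 (+1); matched 1.
Augmenting path A2→B2 (+1); matched 2.
Augmenting path A3→B3 (+1); matched 3.
Augmenting path A4→B2→A2→B4 (+1); matched 4.
No augmenting path remains; maximum matching = 4.
König certificate: {A2, A3, B1, B2} is a vertex cover of size 4 (every listed pair touches it), so no matching can be larger.

4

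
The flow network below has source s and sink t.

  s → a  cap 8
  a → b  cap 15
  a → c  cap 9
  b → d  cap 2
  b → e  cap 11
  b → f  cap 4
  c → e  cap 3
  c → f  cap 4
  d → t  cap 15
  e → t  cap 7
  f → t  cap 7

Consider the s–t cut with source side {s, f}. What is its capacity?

15

Edges leaving {s, f}: s→a (8), f→t (7).
Cut capacity = 8 + 7 = 15.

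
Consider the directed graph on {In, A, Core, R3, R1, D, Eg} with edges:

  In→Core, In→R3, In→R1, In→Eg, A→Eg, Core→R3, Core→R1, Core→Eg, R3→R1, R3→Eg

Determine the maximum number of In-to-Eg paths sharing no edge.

Assign every edge capacity 1; by Menger, the answer equals the max flow.
Path In→Eg (+1); total 1.
Path In→Core→Eg (+1); total 2.
Path In→R3→Eg (+1); total 3.
No residual In→Eg path; max flow = 3.
Certifying cut of size 3: {In→Core, In→Eg, In→R3}.

3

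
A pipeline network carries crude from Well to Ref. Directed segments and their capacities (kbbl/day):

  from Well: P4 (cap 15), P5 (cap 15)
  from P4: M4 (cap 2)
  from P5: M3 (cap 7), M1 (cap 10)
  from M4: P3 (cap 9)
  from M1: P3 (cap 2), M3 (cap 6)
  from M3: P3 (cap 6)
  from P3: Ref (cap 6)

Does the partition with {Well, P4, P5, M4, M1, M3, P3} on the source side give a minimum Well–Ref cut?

Given cut capacity: 6 = 6.
Augment Well→P4→M4→P3→Ref: bottleneck 2, flow now 2.
Augment Well→P5→M1→P3→Ref: bottleneck 2, flow now 4.
Augment Well→P5→M3→P3→Ref: bottleneck 2, flow now 6.
No augmenting path remains; maximum flow = 6.
Cut capacity 6 equals the max flow, so it is a minimum cut.

Yes — it is a minimum cut (capacity 6).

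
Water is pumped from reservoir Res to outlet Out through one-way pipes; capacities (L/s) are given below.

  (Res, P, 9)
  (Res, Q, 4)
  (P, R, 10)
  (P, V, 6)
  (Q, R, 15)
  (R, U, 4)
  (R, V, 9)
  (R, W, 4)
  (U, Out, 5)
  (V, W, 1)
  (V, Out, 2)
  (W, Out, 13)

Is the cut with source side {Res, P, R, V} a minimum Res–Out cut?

Given cut capacity: 4 + 4 + 4 + 1 + 2 = 15.
Augment Res→P→V→Out: bottleneck 2, flow now 2.
Augment Res→P→R→U→Out: bottleneck 4, flow now 6.
Augment Res→P→R→W→Out: bottleneck 3, flow now 9.
Augment Res→Q→R→W→Out: bottleneck 1, flow now 10.
Augment Res→Q→R→V→W→Out: bottleneck 1, flow now 11.
No augmenting path remains; maximum flow = 11.
In the residual graph, reachable from Res: {Res, P, Q, R, V}.
Min-cut edges: R→U (4), R→W (4), V→W (1), V→Out (2); capacity 4 + 4 + 1 + 2 = 11.
Cut capacity 15 exceeds the max flow 11, so it is not minimum.

No — its capacity is 15, but the minimum cut has capacity 11.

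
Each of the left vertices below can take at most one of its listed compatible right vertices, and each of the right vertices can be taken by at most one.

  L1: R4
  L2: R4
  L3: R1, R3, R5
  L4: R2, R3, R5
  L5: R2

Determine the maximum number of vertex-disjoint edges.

Unit-capacity flow: source→left, listed edges, right→sink; max matching = max flow.
Augmenting path L1→R4 (+1); matched 1.
Augmenting path L3→R1 (+1); matched 2.
Augmenting path L4→R2 (+1); matched 3.
Augmenting path L5→R2→L4→R3 (+1); matched 4.
No augmenting path remains; maximum matching = 4.
König certificate: {L3, L4, L5, R4} is a vertex cover of size 4 (every listed pair touches it), so no matching can be larger.

4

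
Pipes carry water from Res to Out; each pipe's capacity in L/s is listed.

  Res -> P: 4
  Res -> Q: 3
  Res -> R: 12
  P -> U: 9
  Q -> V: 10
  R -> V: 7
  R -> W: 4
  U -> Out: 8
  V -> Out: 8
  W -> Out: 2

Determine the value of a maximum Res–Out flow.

14

Augment Res→P→U→Out: bottleneck 4, flow now 4.
Augment Res→Q→V→Out: bottleneck 3, flow now 7.
Augment Res→R→V→Out: bottleneck 5, flow now 12.
Augment Res→R→W→Out: bottleneck 2, flow now 14.
No augmenting path remains; maximum flow = 14.
In the residual graph, reachable from Res: {Res, Q, R, V, W}.
Min-cut edges: Res→P (4), V→Out (8), W→Out (2); capacity 4 + 8 + 2 = 14.
This cut is saturated, so no flow can exceed 14.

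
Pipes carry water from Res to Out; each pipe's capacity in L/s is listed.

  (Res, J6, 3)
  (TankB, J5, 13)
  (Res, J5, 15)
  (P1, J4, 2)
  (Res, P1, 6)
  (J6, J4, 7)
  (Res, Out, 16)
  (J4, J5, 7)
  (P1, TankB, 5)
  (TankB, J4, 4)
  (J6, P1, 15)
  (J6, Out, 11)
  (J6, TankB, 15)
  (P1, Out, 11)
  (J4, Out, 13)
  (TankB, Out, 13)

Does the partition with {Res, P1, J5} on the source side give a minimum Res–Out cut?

No — its capacity is 37, but the minimum cut has capacity 25.

Given cut capacity: 3 + 16 + 5 + 2 + 11 = 37.
Augment Res→Out: bottleneck 16, flow now 16.
Augment Res→J6→Out: bottleneck 3, flow now 19.
Augment Res→P1→Out: bottleneck 6, flow now 25.
No augmenting path remains; maximum flow = 25.
In the residual graph, reachable from Res: {Res, J5}.
Min-cut edges: Res→J6 (3), Res→P1 (6), Res→Out (16); capacity 3 + 6 + 16 = 25.
Cut capacity 37 exceeds the max flow 25, so it is not minimum.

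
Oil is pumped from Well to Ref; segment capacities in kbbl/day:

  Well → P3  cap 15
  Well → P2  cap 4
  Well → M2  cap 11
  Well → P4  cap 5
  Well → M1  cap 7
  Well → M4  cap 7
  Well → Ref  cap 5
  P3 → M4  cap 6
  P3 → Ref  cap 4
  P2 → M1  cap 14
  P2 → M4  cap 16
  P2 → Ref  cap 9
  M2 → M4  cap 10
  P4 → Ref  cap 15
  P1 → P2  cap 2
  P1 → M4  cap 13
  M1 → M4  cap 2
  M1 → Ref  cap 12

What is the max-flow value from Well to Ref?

Augment Well→Ref: bottleneck 5, flow now 5.
Augment Well→P3→Ref: bottleneck 4, flow now 9.
Augment Well→P2→Ref: bottleneck 4, flow now 13.
Augment Well→P4→Ref: bottleneck 5, flow now 18.
Augment Well→M1→Ref: bottleneck 7, flow now 25.
No augmenting path remains; maximum flow = 25.
In the residual graph, reachable from Well: {Well, P3, M2, M4}.
Min-cut edges: Well→P2 (4), Well→P4 (5), Well→M1 (7), Well→Ref (5), P3→Ref (4); capacity 4 + 5 + 7 + 5 + 4 = 25.
This cut is saturated, so no flow can exceed 25.

25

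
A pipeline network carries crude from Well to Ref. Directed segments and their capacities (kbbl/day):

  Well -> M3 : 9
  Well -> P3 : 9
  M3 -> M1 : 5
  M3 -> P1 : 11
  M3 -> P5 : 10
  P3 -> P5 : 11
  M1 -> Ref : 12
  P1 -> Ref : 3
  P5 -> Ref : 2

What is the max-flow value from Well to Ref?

10

Augment Well→M3→M1→Ref: bottleneck 5, flow now 5.
Augment Well→M3→P1→Ref: bottleneck 3, flow now 8.
Augment Well→M3→P5→Ref: bottleneck 1, flow now 9.
Augment Well→P3→P5→Ref: bottleneck 1, flow now 10.
No augmenting path remains; maximum flow = 10.
In the residual graph, reachable from Well: {Well, M3, P3, P1, P5}.
Min-cut edges: M3→M1 (5), P1→Ref (3), P5→Ref (2); capacity 5 + 3 + 2 = 10.
This cut is saturated, so no flow can exceed 10.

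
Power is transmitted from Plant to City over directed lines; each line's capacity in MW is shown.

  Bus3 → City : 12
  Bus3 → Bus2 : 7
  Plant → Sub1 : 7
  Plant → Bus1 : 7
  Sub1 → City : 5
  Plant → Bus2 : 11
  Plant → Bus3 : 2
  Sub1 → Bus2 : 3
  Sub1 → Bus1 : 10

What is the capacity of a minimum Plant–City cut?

Augment Plant→Bus3→City: bottleneck 2, flow now 2.
Augment Plant→Sub1→City: bottleneck 5, flow now 7.
No augmenting path remains; maximum flow = 7.
By max-flow min-cut, the minimum cut capacity equals the max flow.
In the residual graph, reachable from Plant: {Plant, Sub1, Bus2, Bus1}.
Min-cut edges: Plant→Bus3 (2), Sub1→City (5); capacity 2 + 5 = 7.

7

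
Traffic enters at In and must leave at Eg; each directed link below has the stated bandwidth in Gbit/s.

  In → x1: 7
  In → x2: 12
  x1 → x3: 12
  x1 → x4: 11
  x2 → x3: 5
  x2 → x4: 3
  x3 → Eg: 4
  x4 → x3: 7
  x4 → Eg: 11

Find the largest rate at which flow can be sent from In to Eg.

14

Augment In→x1→x3→Eg: bottleneck 4, flow now 4.
Augment In→x1→x4→Eg: bottleneck 3, flow now 7.
Augment In→x2→x4→Eg: bottleneck 3, flow now 10.
Augment In→x2→x3→x1→x4→Eg: bottleneck 4, flow now 14. (uses reverse residual edge)
No augmenting path remains; maximum flow = 14.
In the residual graph, reachable from In: {In, x2, x3}.
Min-cut edges: In→x1 (7), x2→x4 (3), x3→Eg (4); capacity 7 + 3 + 4 = 14.
This cut is saturated, so no flow can exceed 14.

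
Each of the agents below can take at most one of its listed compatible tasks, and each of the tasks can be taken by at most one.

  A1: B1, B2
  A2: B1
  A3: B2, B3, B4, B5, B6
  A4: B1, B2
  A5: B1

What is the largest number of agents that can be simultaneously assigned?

3

Unit-capacity flow: source→left, listed edges, right→sink; max matching = max flow.
Augmenting path A1→B1 (+1); matched 1.
Augmenting path A3→B2 (+1); matched 2.
Augmenting path A4→B2→A3→B3 (+1); matched 3.
No augmenting path remains; maximum matching = 3.
König certificate: {A3, B1, B2} is a vertex cover of size 3 (every listed pair touches it), so no matching can be larger.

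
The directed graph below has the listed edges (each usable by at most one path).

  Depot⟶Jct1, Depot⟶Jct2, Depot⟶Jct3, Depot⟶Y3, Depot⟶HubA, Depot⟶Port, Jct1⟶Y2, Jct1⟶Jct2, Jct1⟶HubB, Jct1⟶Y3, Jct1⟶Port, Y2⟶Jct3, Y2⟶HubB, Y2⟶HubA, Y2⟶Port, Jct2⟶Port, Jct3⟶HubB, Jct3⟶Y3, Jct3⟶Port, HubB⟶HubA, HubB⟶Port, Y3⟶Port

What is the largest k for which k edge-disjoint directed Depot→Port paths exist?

5

Assign every edge capacity 1; by Menger, the answer equals the max flow.
Path Depot→Port (+1); total 1.
Path Depot→Jct1→Port (+1); total 2.
Path Depot→Jct2→Port (+1); total 3.
Path Depot→Jct3→Port (+1); total 4.
Path Depot→Y3→Port (+1); total 5.
No residual Depot→Port path; max flow = 5.
Certifying cut of size 5: {Depot→Jct1, Depot→Jct2, Depot→Jct3, Depot→Port, Depot→Y3}.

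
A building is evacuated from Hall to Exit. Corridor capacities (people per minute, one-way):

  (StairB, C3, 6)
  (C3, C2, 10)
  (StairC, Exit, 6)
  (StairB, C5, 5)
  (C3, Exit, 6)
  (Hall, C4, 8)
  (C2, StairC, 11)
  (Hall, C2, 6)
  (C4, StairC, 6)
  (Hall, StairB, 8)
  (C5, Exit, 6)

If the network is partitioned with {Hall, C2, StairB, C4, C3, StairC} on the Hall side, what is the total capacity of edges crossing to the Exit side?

Edges leaving {Hall, C2, StairB, C4, C3, StairC}: StairB→C5 (5), C3→Exit (6), StairC→Exit (6).
Cut capacity = 5 + 6 + 6 = 17.

17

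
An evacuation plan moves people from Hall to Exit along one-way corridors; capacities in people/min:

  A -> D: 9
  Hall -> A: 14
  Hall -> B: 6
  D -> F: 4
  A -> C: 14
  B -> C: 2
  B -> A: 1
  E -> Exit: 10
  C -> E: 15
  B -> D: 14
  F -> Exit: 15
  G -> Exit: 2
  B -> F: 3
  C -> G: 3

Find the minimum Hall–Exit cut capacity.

Augment Hall→B→F→Exit: bottleneck 3, flow now 3.
Augment Hall→A→C→E→Exit: bottleneck 10, flow now 13.
Augment Hall→A→C→G→Exit: bottleneck 2, flow now 15.
Augment Hall→A→D→F→Exit: bottleneck 2, flow now 17.
Augment Hall→B→D→F→Exit: bottleneck 2, flow now 19.
No augmenting path remains; maximum flow = 19.
By max-flow min-cut, the minimum cut capacity equals the max flow.
In the residual graph, reachable from Hall: {Hall, A, B, C, D, E, G}.
Min-cut edges: B→F (3), D→F (4), E→Exit (10), G→Exit (2); capacity 3 + 4 + 10 + 2 = 19.

19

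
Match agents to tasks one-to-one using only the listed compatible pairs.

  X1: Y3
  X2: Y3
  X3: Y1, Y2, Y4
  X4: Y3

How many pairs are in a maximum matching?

2

Unit-capacity flow: source→left, listed edges, right→sink; max matching = max flow.
Augmenting path X1→Y3 (+1); matched 1.
Augmenting path X3→Y1 (+1); matched 2.
No augmenting path remains; maximum matching = 2.
König certificate: {X3, Y3} is a vertex cover of size 2 (every listed pair touches it), so no matching can be larger.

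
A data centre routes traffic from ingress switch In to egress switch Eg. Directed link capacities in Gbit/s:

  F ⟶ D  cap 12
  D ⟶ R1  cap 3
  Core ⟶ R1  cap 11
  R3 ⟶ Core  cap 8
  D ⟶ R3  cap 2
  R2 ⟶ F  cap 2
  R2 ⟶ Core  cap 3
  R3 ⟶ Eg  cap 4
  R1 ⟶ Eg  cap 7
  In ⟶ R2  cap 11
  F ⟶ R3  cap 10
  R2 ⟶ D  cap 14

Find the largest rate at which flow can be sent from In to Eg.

10

Augment In→R2→F→R3→Eg: bottleneck 2, flow now 2.
Augment In→R2→D→R3→Eg: bottleneck 2, flow now 4.
Augment In→R2→D→R1→Eg: bottleneck 3, flow now 7.
Augment In→R2→Core→R1→Eg: bottleneck 3, flow now 10.
No augmenting path remains; maximum flow = 10.
In the residual graph, reachable from In: {In, R2, D}.
Min-cut edges: R2→F (2), R2→Core (3), D→R3 (2), D→R1 (3); capacity 2 + 3 + 2 + 3 = 10.
This cut is saturated, so no flow can exceed 10.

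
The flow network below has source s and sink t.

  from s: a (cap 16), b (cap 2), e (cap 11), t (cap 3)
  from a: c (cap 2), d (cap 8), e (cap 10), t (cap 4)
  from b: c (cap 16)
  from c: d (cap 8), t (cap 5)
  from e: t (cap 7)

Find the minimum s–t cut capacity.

Augment s→t: bottleneck 3, flow now 3.
Augment s→a→t: bottleneck 4, flow now 7.
Augment s→e→t: bottleneck 7, flow now 14.
Augment s→a→c→t: bottleneck 2, flow now 16.
Augment s→b→c→t: bottleneck 2, flow now 18.
No augmenting path remains; maximum flow = 18.
By max-flow min-cut, the minimum cut capacity equals the max flow.
In the residual graph, reachable from s: {s, a, d, e}.
Min-cut edges: s→b (2), s→t (3), a→c (2), a→t (4), e→t (7); capacity 2 + 3 + 2 + 4 + 7 = 18.

18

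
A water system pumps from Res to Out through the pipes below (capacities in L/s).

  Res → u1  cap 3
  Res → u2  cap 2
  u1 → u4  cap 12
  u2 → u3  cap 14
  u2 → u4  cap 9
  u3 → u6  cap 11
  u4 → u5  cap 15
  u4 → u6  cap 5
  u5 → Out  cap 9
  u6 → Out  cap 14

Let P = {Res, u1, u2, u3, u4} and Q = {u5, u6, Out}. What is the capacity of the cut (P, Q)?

Edges leaving {Res, u1, u2, u3, u4}: u3→u6 (11), u4→u5 (15), u4→u6 (5).
Cut capacity = 11 + 15 + 5 = 31.

31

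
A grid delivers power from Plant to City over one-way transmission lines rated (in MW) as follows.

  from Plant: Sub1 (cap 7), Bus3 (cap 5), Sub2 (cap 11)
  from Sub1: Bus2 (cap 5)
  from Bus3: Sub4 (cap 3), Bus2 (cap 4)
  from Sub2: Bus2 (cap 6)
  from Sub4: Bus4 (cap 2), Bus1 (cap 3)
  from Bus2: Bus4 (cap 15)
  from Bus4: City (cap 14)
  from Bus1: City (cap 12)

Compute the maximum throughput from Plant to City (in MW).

16

Augment Plant→Sub1→Bus2→Bus4→City: bottleneck 5, flow now 5.
Augment Plant→Bus3→Sub4→Bus4→City: bottleneck 2, flow now 7.
Augment Plant→Bus3→Sub4→Bus1→City: bottleneck 1, flow now 8.
Augment Plant→Bus3→Bus2→Bus4→City: bottleneck 2, flow now 10.
Augment Plant→Sub2→Bus2→Bus4→City: bottleneck 5, flow now 15.
Augment Plant→Sub2→Bus2→Bus4→Sub4→Bus1→City: bottleneck 1, flow now 16. (uses reverse residual edge)
No augmenting path remains; maximum flow = 16.
In the residual graph, reachable from Plant: {Plant, Sub1, Sub2}.
Min-cut edges: Plant→Bus3 (5), Sub1→Bus2 (5), Sub2→Bus2 (6); capacity 5 + 5 + 6 = 16.
This cut is saturated, so no flow can exceed 16.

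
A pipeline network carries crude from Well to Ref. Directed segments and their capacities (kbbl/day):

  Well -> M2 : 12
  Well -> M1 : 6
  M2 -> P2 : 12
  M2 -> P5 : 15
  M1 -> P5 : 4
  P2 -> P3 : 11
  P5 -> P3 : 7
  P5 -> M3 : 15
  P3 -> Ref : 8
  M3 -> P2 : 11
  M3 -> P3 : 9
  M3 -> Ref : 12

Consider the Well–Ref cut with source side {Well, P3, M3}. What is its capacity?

Edges leaving {Well, P3, M3}: Well→M2 (12), Well→M1 (6), P3→Ref (8), M3→P2 (11), M3→Ref (12).
Cut capacity = 12 + 6 + 8 + 11 + 12 = 49.

49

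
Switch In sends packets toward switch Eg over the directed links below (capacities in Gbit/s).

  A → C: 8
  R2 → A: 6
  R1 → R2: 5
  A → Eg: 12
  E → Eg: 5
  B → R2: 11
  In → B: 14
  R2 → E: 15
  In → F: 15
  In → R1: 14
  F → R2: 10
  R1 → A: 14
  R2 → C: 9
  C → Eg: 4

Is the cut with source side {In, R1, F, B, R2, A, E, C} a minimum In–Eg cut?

Given cut capacity: 12 + 5 + 4 = 21.
Augment In→R1→A→Eg: bottleneck 12, flow now 12.
Augment In→R1→R2→E→Eg: bottleneck 2, flow now 14.
Augment In→F→R2→E→Eg: bottleneck 3, flow now 17.
Augment In→F→R2→C→Eg: bottleneck 4, flow now 21.
No augmenting path remains; maximum flow = 21.
Cut capacity 21 equals the max flow, so it is a minimum cut.

Yes — it is a minimum cut (capacity 21).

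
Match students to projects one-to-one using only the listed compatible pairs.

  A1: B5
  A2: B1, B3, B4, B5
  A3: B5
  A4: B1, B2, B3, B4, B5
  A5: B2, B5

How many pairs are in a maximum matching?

Unit-capacity flow: source→left, listed edges, right→sink; max matching = max flow.
Augmenting path A1→B5 (+1); matched 1.
Augmenting path A2→B1 (+1); matched 2.
Augmenting path A4→B2 (+1); matched 3.
Augmenting path A5→B2→A4→B3 (+1); matched 4.
No augmenting path remains; maximum matching = 4.
König certificate: {A2, A4, A5, B5} is a vertex cover of size 4 (every listed pair touches it), so no matching can be larger.

4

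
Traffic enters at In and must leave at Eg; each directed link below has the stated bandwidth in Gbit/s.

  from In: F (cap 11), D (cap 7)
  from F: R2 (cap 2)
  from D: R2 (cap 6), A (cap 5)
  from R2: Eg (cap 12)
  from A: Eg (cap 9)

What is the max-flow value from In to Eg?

9

Augment In→F→R2→Eg: bottleneck 2, flow now 2.
Augment In→D→R2→Eg: bottleneck 6, flow now 8.
Augment In→D→A→Eg: bottleneck 1, flow now 9.
No augmenting path remains; maximum flow = 9.
In the residual graph, reachable from In: {In, F}.
Min-cut edges: In→D (7), F→R2 (2); capacity 7 + 2 = 9.
This cut is saturated, so no flow can exceed 9.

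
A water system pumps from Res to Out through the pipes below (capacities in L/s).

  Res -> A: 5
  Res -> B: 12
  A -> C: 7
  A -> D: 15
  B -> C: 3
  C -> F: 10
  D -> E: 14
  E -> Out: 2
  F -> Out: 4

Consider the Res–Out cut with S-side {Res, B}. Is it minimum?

Given cut capacity: 5 + 3 = 8.
Augment Res→A→C→F→Out: bottleneck 4, flow now 4.
Augment Res→A→D→E→Out: bottleneck 1, flow now 5.
Augment Res→B→C→A→D→E→Out: bottleneck 1, flow now 6. (uses reverse residual edge)
No augmenting path remains; maximum flow = 6.
In the residual graph, reachable from Res: {Res, A, B, C, D, E, F}.
Min-cut edges: E→Out (2), F→Out (4); capacity 2 + 4 = 6.
Cut capacity 8 exceeds the max flow 6, so it is not minimum.

No — its capacity is 8, but the minimum cut has capacity 6.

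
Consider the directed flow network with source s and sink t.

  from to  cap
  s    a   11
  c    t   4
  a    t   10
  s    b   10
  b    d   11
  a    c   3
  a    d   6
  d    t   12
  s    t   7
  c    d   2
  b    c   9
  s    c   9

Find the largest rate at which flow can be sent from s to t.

Augment s→t: bottleneck 7, flow now 7.
Augment s→a→t: bottleneck 10, flow now 17.
Augment s→c→t: bottleneck 4, flow now 21.
Augment s→a→d→t: bottleneck 1, flow now 22.
Augment s→b→d→t: bottleneck 10, flow now 32.
Augment s→c→d→t: bottleneck 1, flow now 33.
No augmenting path remains; maximum flow = 33.
In the residual graph, reachable from s: {s, a, b, c, d}.
Min-cut edges: s→t (7), a→t (10), c→t (4), d→t (12); capacity 7 + 10 + 4 + 12 = 33.
This cut is saturated, so no flow can exceed 33.

33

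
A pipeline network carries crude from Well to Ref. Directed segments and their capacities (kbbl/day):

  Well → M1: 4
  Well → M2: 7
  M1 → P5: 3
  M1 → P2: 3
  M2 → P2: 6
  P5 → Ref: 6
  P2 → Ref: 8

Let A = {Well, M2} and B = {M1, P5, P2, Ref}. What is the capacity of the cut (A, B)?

Edges leaving {Well, M2}: Well→M1 (4), M2→P2 (6).
Cut capacity = 4 + 6 = 10.

10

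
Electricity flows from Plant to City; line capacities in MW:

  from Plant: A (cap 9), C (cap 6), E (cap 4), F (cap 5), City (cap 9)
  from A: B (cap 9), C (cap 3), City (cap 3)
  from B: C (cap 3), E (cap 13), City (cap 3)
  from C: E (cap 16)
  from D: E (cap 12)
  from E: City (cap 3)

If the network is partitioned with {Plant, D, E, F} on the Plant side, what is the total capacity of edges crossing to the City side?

Edges leaving {Plant, D, E, F}: Plant→A (9), Plant→C (6), Plant→City (9), E→City (3).
Cut capacity = 9 + 6 + 9 + 3 = 27.

27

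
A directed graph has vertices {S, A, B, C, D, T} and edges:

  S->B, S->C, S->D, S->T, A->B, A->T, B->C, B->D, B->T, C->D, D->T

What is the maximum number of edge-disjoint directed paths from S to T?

Assign every edge capacity 1; by Menger, the answer equals the max flow.
Path S→T (+1); total 1.
Path S→B→T (+1); total 2.
Path S→D→T (+1); total 3.
No residual S→T path; max flow = 3.
Certifying cut of size 3: {D→T, S→B, S→T}.

3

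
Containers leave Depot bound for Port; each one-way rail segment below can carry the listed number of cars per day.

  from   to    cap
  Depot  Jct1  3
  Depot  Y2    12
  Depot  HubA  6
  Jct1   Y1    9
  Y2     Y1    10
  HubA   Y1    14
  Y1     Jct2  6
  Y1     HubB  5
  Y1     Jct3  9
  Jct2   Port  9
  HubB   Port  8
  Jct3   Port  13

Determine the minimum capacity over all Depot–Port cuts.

19

Augment Depot→Jct1→Y1→Jct2→Port: bottleneck 3, flow now 3.
Augment Depot→Y2→Y1→Jct2→Port: bottleneck 3, flow now 6.
Augment Depot→Y2→Y1→HubB→Port: bottleneck 5, flow now 11.
Augment Depot→Y2→Y1→Jct3→Port: bottleneck 2, flow now 13.
Augment Depot→HubA→Y1→Jct3→Port: bottleneck 6, flow now 19.
No augmenting path remains; maximum flow = 19.
By max-flow min-cut, the minimum cut capacity equals the max flow.
In the residual graph, reachable from Depot: {Depot, Y2}.
Min-cut edges: Depot→Jct1 (3), Depot→HubA (6), Y2→Y1 (10); capacity 3 + 6 + 10 = 19.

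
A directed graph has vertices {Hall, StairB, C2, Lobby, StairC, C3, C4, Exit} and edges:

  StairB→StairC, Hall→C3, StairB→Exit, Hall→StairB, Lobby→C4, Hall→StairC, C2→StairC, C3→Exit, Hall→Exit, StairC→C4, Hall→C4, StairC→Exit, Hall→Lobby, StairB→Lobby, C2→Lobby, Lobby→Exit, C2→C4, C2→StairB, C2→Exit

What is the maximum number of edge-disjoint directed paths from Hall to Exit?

5

Assign every edge capacity 1; by Menger, the answer equals the max flow.
Path Hall→Exit (+1); total 1.
Path Hall→StairB→Exit (+1); total 2.
Path Hall→Lobby→Exit (+1); total 3.
Path Hall→StairC→Exit (+1); total 4.
Path Hall→C3→Exit (+1); total 5.
No residual Hall→Exit path; max flow = 5.
Certifying cut of size 5: {Hall→C3, Hall→Exit, Hall→Lobby, Hall→StairB, Hall→StairC}.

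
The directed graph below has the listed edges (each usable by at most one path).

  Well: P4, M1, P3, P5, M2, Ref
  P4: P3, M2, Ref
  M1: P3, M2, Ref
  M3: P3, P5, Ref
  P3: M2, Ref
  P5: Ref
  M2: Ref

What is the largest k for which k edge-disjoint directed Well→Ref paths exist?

Assign every edge capacity 1; by Menger, the answer equals the max flow.
Path Well→Ref (+1); total 1.
Path Well→P4→Ref (+1); total 2.
Path Well→M1→Ref (+1); total 3.
Path Well→P3→Ref (+1); total 4.
Path Well→P5→Ref (+1); total 5.
Path Well→M2→Ref (+1); total 6.
No residual Well→Ref path; max flow = 6.
Certifying cut of size 6: {Well→M1, Well→M2, Well→P3, Well→P4, Well→P5, Well→Ref}.

6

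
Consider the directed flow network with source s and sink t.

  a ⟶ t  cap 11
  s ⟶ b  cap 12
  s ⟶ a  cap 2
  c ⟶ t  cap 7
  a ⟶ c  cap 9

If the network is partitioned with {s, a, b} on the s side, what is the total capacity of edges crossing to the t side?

20

Edges leaving {s, a, b}: a→c (9), a→t (11).
Cut capacity = 9 + 11 = 20.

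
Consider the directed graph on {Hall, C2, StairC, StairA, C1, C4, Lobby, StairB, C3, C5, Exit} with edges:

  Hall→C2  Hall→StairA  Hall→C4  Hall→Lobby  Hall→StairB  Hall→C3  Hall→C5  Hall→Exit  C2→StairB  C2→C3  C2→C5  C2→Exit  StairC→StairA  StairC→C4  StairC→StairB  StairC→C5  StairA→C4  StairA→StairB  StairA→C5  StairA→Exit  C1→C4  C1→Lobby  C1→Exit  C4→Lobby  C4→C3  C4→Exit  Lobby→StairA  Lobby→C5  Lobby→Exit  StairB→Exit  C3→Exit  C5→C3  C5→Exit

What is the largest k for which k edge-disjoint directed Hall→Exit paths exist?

Assign every edge capacity 1; by Menger, the answer equals the max flow.
Path Hall→Exit (+1); total 1.
Path Hall→C2→Exit (+1); total 2.
Path Hall→StairA→Exit (+1); total 3.
Path Hall→C4→Exit (+1); total 4.
Path Hall→Lobby→Exit (+1); total 5.
Path Hall→StairB→Exit (+1); total 6.
Path Hall→C3→Exit (+1); total 7.
Path Hall→C5→Exit (+1); total 8.
No residual Hall→Exit path; max flow = 8.
Certifying cut of size 8: {Hall→C2, Hall→C3, Hall→C4, Hall→C5, Hall→Exit, Hall→Lobby, Hall→StairA, Hall→StairB}.

8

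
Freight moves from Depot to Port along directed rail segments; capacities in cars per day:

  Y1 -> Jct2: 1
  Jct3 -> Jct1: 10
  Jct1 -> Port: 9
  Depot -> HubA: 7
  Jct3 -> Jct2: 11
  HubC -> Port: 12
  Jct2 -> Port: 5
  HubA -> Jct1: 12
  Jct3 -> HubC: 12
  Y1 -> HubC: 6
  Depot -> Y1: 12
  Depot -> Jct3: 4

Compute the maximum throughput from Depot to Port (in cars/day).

18

Augment Depot→HubA→Jct1→Port: bottleneck 7, flow now 7.
Augment Depot→Y1→Jct2→Port: bottleneck 1, flow now 8.
Augment Depot→Y1→HubC→Port: bottleneck 6, flow now 14.
Augment Depot→Jct3→Jct2→Port: bottleneck 4, flow now 18.
No augmenting path remains; maximum flow = 18.
In the residual graph, reachable from Depot: {Depot, Y1}.
Min-cut edges: Depot→HubA (7), Depot→Jct3 (4), Y1→Jct2 (1), Y1→HubC (6); capacity 7 + 4 + 1 + 6 = 18.
This cut is saturated, so no flow can exceed 18.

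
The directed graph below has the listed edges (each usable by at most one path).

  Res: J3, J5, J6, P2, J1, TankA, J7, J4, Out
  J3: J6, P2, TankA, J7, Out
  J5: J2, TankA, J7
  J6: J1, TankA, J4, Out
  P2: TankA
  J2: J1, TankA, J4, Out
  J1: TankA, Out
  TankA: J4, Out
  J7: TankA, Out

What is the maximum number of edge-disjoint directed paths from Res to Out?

7

Assign every edge capacity 1; by Menger, the answer equals the max flow.
Path Res→Out (+1); total 1.
Path Res→J3→Out (+1); total 2.
Path Res→J6→Out (+1); total 3.
Path Res→J1→Out (+1); total 4.
Path Res→TankA→Out (+1); total 5.
Path Res→J7→Out (+1); total 6.
Path Res→J5→J2→Out (+1); total 7.
No residual Res→Out path; max flow = 7.
Certifying cut of size 7: {Res→J1, Res→J3, Res→J5, Res→J6, Res→J7, Res→Out, TankA→Out}.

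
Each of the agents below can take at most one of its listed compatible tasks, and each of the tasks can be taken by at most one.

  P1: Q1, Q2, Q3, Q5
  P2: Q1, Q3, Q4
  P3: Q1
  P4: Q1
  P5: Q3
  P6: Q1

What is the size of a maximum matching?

Unit-capacity flow: source→left, listed edges, right→sink; max matching = max flow.
Augmenting path P1→Q1 (+1); matched 1.
Augmenting path P2→Q3 (+1); matched 2.
Augmenting path P3→Q1→P1→Q2 (+1); matched 3.
Augmenting path P5→Q3→P2→Q4 (+1); matched 4.
No augmenting path remains; maximum matching = 4.
König certificate: {P1, P2, P5, Q1} is a vertex cover of size 4 (every listed pair touches it), so no matching can be larger.

4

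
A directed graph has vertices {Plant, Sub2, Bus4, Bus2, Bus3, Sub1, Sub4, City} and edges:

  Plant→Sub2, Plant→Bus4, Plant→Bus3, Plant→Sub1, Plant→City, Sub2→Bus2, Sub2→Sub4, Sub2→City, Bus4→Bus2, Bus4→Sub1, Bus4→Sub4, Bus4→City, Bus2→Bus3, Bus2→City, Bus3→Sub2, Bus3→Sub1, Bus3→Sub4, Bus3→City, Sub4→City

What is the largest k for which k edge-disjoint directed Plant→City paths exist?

4

Assign every edge capacity 1; by Menger, the answer equals the max flow.
Path Plant→City (+1); total 1.
Path Plant→Sub2→City (+1); total 2.
Path Plant→Bus4→City (+1); total 3.
Path Plant→Bus3→City (+1); total 4.
No residual Plant→City path; max flow = 4.
Certifying cut of size 4: {Plant→Bus3, Plant→Bus4, Plant→City, Plant→Sub2}.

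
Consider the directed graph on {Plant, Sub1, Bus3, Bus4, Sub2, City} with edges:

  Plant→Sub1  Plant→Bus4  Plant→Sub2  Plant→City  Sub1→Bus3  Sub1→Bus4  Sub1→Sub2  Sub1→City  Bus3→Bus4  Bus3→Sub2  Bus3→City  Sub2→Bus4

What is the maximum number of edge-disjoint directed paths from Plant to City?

Assign every edge capacity 1; by Menger, the answer equals the max flow.
Path Plant→City (+1); total 1.
Path Plant→Sub1→City (+1); total 2.
No residual Plant→City path; max flow = 2.
Certifying cut of size 2: {Plant→City, Plant→Sub1}.

2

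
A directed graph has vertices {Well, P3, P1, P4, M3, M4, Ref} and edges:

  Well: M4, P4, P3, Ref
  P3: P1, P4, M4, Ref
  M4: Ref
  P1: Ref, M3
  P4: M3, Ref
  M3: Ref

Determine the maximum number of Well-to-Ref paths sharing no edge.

4

Assign every edge capacity 1; by Menger, the answer equals the max flow.
Path Well→Ref (+1); total 1.
Path Well→P3→Ref (+1); total 2.
Path Well→P4→Ref (+1); total 3.
Path Well→M4→Ref (+1); total 4.
No residual Well→Ref path; max flow = 4.
Certifying cut of size 4: {Well→M4, Well→P3, Well→P4, Well→Ref}.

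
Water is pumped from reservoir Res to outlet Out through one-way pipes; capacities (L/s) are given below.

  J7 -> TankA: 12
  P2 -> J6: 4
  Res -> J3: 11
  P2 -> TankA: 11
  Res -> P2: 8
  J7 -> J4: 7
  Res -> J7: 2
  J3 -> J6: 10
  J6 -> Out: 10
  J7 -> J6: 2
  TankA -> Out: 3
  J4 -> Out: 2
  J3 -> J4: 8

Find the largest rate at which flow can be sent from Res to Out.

Augment Res→P2→J6→Out: bottleneck 4, flow now 4.
Augment Res→P2→TankA→Out: bottleneck 3, flow now 7.
Augment Res→J7→J4→Out: bottleneck 2, flow now 9.
Augment Res→J3→J6→Out: bottleneck 6, flow now 15.
No augmenting path remains; maximum flow = 15.
In the residual graph, reachable from Res: {Res, P2, J7, J3, J4, J6, TankA}.
Min-cut edges: J4→Out (2), J6→Out (10), TankA→Out (3); capacity 2 + 10 + 3 = 15.
This cut is saturated, so no flow can exceed 15.

15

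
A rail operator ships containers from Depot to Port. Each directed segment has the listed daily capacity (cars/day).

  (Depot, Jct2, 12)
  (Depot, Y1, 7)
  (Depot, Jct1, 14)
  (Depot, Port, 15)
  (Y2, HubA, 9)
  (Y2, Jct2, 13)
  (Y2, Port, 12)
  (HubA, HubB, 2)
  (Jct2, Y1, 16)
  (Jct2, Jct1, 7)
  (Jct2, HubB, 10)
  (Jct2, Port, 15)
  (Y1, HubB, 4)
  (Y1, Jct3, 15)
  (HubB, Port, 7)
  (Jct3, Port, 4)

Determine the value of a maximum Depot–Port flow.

Augment Depot→Port: bottleneck 15, flow now 15.
Augment Depot→Jct2→Port: bottleneck 12, flow now 27.
Augment Depot→Y1→HubB→Port: bottleneck 4, flow now 31.
Augment Depot→Y1→Jct3→Port: bottleneck 3, flow now 34.
No augmenting path remains; maximum flow = 34.
In the residual graph, reachable from Depot: {Depot, Jct1}.
Min-cut edges: Depot→Jct2 (12), Depot→Y1 (7), Depot→Port (15); capacity 12 + 7 + 15 = 34.
This cut is saturated, so no flow can exceed 34.

34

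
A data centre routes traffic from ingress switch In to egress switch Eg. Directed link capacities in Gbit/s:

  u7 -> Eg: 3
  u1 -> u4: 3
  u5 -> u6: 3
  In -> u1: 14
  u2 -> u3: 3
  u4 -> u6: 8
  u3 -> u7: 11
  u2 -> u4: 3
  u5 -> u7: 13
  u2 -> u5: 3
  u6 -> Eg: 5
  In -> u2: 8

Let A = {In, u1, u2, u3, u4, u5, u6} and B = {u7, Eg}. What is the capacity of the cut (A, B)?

Edges leaving {In, u1, u2, u3, u4, u5, u6}: u3→u7 (11), u5→u7 (13), u6→Eg (5).
Cut capacity = 11 + 13 + 5 = 29.

29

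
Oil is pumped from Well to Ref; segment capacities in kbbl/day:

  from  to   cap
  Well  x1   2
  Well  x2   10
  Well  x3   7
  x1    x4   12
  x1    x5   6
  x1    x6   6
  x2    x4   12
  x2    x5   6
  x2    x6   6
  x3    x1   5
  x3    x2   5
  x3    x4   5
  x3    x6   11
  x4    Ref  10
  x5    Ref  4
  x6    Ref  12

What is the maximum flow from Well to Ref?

Augment Well→x1→x4→Ref: bottleneck 2, flow now 2.
Augment Well→x2→x4→Ref: bottleneck 8, flow now 10.
Augment Well→x2→x5→Ref: bottleneck 2, flow now 12.
Augment Well→x3→x6→Ref: bottleneck 7, flow now 19.
No augmenting path remains; maximum flow = 19.
In the residual graph, reachable from Well: {Well}.
Min-cut edges: Well→x1 (2), Well→x2 (10), Well→x3 (7); capacity 2 + 10 + 7 = 19.
This cut is saturated, so no flow can exceed 19.

19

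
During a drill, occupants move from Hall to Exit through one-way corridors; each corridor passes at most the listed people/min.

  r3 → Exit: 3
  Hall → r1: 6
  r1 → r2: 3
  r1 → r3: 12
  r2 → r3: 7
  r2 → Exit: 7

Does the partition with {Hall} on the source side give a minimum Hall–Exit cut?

Yes — it is a minimum cut (capacity 6).

Given cut capacity: 6 = 6.
Augment Hall→r1→r2→Exit: bottleneck 3, flow now 3.
Augment Hall→r1→r3→Exit: bottleneck 3, flow now 6.
No augmenting path remains; maximum flow = 6.
Cut capacity 6 equals the max flow, so it is a minimum cut.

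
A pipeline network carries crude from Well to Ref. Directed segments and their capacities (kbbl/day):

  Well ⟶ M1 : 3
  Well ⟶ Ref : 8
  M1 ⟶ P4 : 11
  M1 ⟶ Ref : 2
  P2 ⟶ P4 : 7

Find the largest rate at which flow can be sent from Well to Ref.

Augment Well→Ref: bottleneck 8, flow now 8.
Augment Well→M1→Ref: bottleneck 2, flow now 10.
No augmenting path remains; maximum flow = 10.
In the residual graph, reachable from Well: {Well, M1, P4}.
Min-cut edges: Well→Ref (8), M1→Ref (2); capacity 8 + 2 = 10.
This cut is saturated, so no flow can exceed 10.

10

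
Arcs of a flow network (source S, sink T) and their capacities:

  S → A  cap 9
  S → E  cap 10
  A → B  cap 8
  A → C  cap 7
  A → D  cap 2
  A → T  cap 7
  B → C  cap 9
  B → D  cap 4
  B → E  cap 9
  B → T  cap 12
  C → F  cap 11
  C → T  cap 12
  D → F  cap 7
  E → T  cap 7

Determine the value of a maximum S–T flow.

Augment S→A→T: bottleneck 7, flow now 7.
Augment S→E→T: bottleneck 7, flow now 14.
Augment S→A→B→T: bottleneck 2, flow now 16.
No augmenting path remains; maximum flow = 16.
In the residual graph, reachable from S: {S, E}.
Min-cut edges: S→A (9), E→T (7); capacity 9 + 7 = 16.
This cut is saturated, so no flow can exceed 16.

16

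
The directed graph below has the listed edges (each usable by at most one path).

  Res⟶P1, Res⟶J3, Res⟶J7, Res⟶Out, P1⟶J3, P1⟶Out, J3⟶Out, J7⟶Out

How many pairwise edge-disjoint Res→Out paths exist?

4

Assign every edge capacity 1; by Menger, the answer equals the max flow.
Path Res→Out (+1); total 1.
Path Res→P1→Out (+1); total 2.
Path Res→J3→Out (+1); total 3.
Path Res→J7→Out (+1); total 4.
No residual Res→Out path; max flow = 4.
Certifying cut of size 4: {Res→J3, Res→J7, Res→Out, Res→P1}.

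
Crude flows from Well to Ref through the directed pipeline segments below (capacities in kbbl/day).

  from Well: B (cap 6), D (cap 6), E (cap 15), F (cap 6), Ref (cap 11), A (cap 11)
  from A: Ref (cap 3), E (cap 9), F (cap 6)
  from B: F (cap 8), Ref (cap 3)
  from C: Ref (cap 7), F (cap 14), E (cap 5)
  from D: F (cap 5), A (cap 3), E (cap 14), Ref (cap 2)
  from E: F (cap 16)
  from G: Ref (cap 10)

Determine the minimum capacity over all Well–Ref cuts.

19

Augment Well→Ref: bottleneck 11, flow now 11.
Augment Well→A→Ref: bottleneck 3, flow now 14.
Augment Well→B→Ref: bottleneck 3, flow now 17.
Augment Well→D→Ref: bottleneck 2, flow now 19.
No augmenting path remains; maximum flow = 19.
By max-flow min-cut, the minimum cut capacity equals the max flow.
In the residual graph, reachable from Well: {Well, A, B, D, E, F}.
Min-cut edges: Well→Ref (11), A→Ref (3), B→Ref (3), D→Ref (2); capacity 11 + 3 + 3 + 2 = 19.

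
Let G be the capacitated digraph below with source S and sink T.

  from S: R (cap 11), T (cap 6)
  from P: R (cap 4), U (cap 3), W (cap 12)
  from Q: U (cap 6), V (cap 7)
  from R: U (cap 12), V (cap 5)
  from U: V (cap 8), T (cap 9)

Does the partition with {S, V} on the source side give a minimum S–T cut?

No — its capacity is 17, but the minimum cut has capacity 15.

Given cut capacity: 11 + 6 = 17.
Augment S→T: bottleneck 6, flow now 6.
Augment S→R→U→T: bottleneck 9, flow now 15.
No augmenting path remains; maximum flow = 15.
In the residual graph, reachable from S: {S, R, U, V}.
Min-cut edges: S→T (6), U→T (9); capacity 6 + 9 = 15.
Cut capacity 17 exceeds the max flow 15, so it is not minimum.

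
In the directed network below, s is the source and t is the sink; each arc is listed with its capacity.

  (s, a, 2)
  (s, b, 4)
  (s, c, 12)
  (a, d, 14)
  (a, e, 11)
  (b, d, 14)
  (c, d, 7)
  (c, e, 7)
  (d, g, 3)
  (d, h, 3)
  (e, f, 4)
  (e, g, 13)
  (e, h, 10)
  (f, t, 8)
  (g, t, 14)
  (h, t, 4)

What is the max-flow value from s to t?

Augment s→a→d→g→t: bottleneck 2, flow now 2.
Augment s→b→d→g→t: bottleneck 1, flow now 3.
Augment s→b→d→h→t: bottleneck 3, flow now 6.
Augment s→c→e→f→t: bottleneck 4, flow now 10.
Augment s→c→e→g→t: bottleneck 3, flow now 13.
Augment s→c→d→a→e→g→t: bottleneck 2, flow now 15. (uses reverse residual edge)
No augmenting path remains; maximum flow = 15.
In the residual graph, reachable from s: {s, b, c, d}.
Min-cut edges: s→a (2), c→e (7), d→g (3), d→h (3); capacity 2 + 7 + 3 + 3 = 15.
This cut is saturated, so no flow can exceed 15.

15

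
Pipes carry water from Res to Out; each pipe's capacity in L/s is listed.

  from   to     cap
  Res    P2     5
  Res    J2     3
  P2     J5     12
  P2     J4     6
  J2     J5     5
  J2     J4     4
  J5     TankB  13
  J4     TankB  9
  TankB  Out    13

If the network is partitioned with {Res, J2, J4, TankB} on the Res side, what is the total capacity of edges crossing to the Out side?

Edges leaving {Res, J2, J4, TankB}: Res→P2 (5), J2→J5 (5), TankB→Out (13).
Cut capacity = 5 + 5 + 13 = 23.

23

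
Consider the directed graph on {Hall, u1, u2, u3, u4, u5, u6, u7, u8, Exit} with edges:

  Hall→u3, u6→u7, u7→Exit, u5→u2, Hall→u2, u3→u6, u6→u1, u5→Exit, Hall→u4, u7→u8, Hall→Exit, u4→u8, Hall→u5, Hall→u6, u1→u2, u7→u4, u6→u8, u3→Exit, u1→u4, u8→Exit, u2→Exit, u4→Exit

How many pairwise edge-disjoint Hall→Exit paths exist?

Assign every edge capacity 1; by Menger, the answer equals the max flow.
Path Hall→Exit (+1); total 1.
Path Hall→u2→Exit (+1); total 2.
Path Hall→u3→Exit (+1); total 3.
Path Hall→u4→Exit (+1); total 4.
Path Hall→u5→Exit (+1); total 5.
Path Hall→u6→u7→Exit (+1); total 6.
No residual Hall→Exit path; max flow = 6.
Certifying cut of size 6: {Hall→Exit, Hall→u2, Hall→u3, Hall→u4, Hall→u5, Hall→u6}.

6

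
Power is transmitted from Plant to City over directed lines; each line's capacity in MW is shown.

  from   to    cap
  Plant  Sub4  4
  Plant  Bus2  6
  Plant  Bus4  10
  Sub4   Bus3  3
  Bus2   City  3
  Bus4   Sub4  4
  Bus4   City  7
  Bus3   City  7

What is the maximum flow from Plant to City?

Augment Plant→Bus2→City: bottleneck 3, flow now 3.
Augment Plant→Bus4→City: bottleneck 7, flow now 10.
Augment Plant→Sub4→Bus3→City: bottleneck 3, flow now 13.
No augmenting path remains; maximum flow = 13.
In the residual graph, reachable from Plant: {Plant, Sub4, Bus2, Bus4}.
Min-cut edges: Sub4→Bus3 (3), Bus2→City (3), Bus4→City (7); capacity 3 + 3 + 7 = 13.
This cut is saturated, so no flow can exceed 13.

13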